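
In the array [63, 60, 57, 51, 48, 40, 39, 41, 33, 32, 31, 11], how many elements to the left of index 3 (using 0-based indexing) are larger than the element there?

3 such elements

The element at index 3 is 51.
Elements before it: 63, 60, 57
Those larger than 51: 63, 60, 57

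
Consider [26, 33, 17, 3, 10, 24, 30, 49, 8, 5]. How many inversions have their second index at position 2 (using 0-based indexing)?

2 such elements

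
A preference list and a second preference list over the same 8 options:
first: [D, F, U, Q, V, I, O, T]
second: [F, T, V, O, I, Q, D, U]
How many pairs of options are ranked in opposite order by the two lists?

19

Assign each item its position (1..8) in the first ordering, then rewrite the second ordering as that position sequence:
positions: D→1, F→2, U→3, Q→4, V→5, I→6, O→7, T→8
second ordering as positions: [2, 8, 5, 7, 6, 4, 1, 3]
Discordant pairs = inversions in this position sequence.
2: 1 → 1
8: 5, 7, 6, 4, 1, 3 → 6
5: 4, 1, 3 → 3
7: 6, 4, 1, 3 → 4
6: 4, 1, 3 → 3
4: 1, 3 → 2
1: 0
3: 0
Total: 1 + 6 + 3 + 4 + 3 + 2 + 0 + 0 = 19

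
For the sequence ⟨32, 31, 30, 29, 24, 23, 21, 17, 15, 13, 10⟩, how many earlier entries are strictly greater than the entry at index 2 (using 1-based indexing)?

1 such element

The element at index 2 is 31.
Elements before it: 32
Those larger than 31: 32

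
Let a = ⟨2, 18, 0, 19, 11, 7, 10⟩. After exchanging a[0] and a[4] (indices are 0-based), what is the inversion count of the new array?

11

Positions 0 and 4 hold 2 and 11; after swapping, the array is [11, 18, 0, 19, 2, 7, 10].
For each element, count later entries that are smaller:
11: 4
18: 4
0: 0
19: 3
2: 0
7: 0
10: 0
Sum: 4 + 4 + 0 + 3 + 0 + 0 + 0 = 11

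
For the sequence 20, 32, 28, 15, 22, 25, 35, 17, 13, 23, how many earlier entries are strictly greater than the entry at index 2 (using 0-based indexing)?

1

The element at index 2 is 28.
Elements before it: 20, 32
Those larger than 28: 32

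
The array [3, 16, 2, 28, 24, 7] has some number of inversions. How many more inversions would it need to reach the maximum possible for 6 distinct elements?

Maximum inversions for 6 distinct elements is C(6, 2) = 6·5/2 = 15.
Current inversions — for each element, count later smaller elements:
3: 1
16: 2
2: 0
28: 2
24: 1
7: 0
Current total: 1 + 2 + 0 + 2 + 1 + 0 = 6
Shortfall: 15 − 6 = 9

9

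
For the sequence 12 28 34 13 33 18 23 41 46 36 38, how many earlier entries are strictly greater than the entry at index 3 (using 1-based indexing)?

The element at index 3 is 34.
Elements before it: 12, 28
None of them are larger than 34.

0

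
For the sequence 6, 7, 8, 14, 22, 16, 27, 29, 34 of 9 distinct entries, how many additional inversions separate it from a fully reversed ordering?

Maximum inversions for 9 distinct elements is C(9, 2) = 9·8/2 = 36.
Current inversions — for each element, count later smaller elements:
6: 0
7: 0
8: 0
14: 0
22: 1
16: 0
27: 0
29: 0
34: 0
Current total: 0 + 0 + 0 + 0 + 1 + 0 + 0 + 0 + 0 = 1
Shortfall: 36 − 1 = 35

35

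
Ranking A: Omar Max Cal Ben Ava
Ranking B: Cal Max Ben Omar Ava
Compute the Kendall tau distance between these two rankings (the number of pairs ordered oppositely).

Discordant pairs: 4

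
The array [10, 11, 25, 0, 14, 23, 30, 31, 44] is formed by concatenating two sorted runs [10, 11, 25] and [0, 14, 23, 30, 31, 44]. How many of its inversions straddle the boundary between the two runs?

Cross-inversions: 5

Take each right-half value and tally the left-half values above it:
r = 0: 10, 11, 25 → 3
r = 14: 25 → 1
r = 23: 25 → 1
r = 30: none → 0
r = 31: none → 0
r = 44: none → 0
Cross-inversions: 3 + 1 + 1 + 0 + 0 + 0 = 5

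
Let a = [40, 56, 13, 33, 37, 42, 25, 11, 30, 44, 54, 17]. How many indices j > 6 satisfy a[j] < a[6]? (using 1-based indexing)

The element at index 6 is 42.
Elements after it: 25, 11, 30, 44, 54, 17
Those smaller than 42: 25, 11, 30, 17

4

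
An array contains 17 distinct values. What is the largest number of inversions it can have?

The maximum occurs when the array is in strictly decreasing order: every one of the C(17, 2) pairs is inverted.
C(17, 2) = 17·16/2 = 136

There are 136 inversions.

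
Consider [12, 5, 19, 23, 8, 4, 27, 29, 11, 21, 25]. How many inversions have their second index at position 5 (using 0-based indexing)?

5

The element at index 5 is 4.
Elements before it: 12, 5, 19, 23, 8
Those larger than 4: 12, 5, 19, 23, 8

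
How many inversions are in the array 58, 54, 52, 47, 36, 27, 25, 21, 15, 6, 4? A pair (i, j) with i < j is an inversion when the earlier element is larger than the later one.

55

Element-by-element contributions:
58 → 54, 52, 47, 36, 27, 25, 21, 15, 6, 4 → 10
54 → 52, 47, 36, 27, 25, 21, 15, 6, 4 → 9
52 → 47, 36, 27, 25, 21, 15, 6, 4 → 8
47 → 36, 27, 25, 21, 15, 6, 4 → 7
36 → 27, 25, 21, 15, 6, 4 → 6
27 → 25, 21, 15, 6, 4 → 5
25 → 21, 15, 6, 4 → 4
21 → 15, 6, 4 → 3
15 → 6, 4 → 2
6 → 4 → 1
4 → none → 0
Sum: 10 + 9 + 8 + 7 + 6 + 5 + 4 + 3 + 2 + 1 + 0 = 55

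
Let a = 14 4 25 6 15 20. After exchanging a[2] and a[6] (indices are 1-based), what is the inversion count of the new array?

Positions 2 and 6 hold 4 and 20; after swapping, the array is [14, 20, 25, 6, 15, 4].
For each element, count later entries that are smaller:
14: 2
20: 3
25: 3
6: 1
15: 1
4: 0
Sum: 2 + 3 + 3 + 1 + 1 + 0 = 10

10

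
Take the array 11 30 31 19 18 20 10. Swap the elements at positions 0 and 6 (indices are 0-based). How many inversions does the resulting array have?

12

Positions 0 and 6 hold 11 and 10; after swapping, the array is [10, 30, 31, 19, 18, 20, 11].
Element-by-element contributions:
10: 0
30: 4
31: 4
19: 2
18: 1
20: 1
11: 0
Sum: 0 + 4 + 4 + 2 + 1 + 1 + 0 = 12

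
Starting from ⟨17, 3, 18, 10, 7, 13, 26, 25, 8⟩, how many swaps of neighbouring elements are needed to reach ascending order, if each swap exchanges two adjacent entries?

The minimum number of adjacent swaps to sort an array equals its inversion count, since every such swap removes exactly one inversion.
Count inversions — for each element, later elements that are smaller:
17: 3, 10, 7, 13, 8 → 5
3: none → 0
18: 10, 7, 13, 8 → 4
10: 7, 8 → 2
7: none → 0
13: 8 → 1
26: 25, 8 → 2
25: 8 → 1
8: none → 0
Total inversions: 5 + 0 + 4 + 2 + 0 + 1 + 2 + 1 + 0 = 15

There are 15 adjacent swaps.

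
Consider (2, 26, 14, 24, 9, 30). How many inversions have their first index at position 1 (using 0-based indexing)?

3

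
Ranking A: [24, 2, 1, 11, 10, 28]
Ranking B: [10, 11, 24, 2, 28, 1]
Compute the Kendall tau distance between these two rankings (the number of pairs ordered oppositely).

Assign each item its position (1..6) in the first ordering, then rewrite the second ordering as that position sequence:
positions: 24→1, 2→2, 1→3, 11→4, 10→5, 28→6
second ordering as positions: [5, 4, 1, 2, 6, 3]
Discordant pairs = inversions in this position sequence.
5: 4, 1, 2, 3 → 4
4: 1, 2, 3 → 3
1: 0
2: 0
6: 3 → 1
3: 0
Total: 4 + 3 + 0 + 0 + 1 + 0 = 8

8 discordant pairs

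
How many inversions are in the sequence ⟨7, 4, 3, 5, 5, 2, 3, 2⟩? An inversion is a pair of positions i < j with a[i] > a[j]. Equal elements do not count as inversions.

20 inversions

For each element, count later entries that are smaller:
7: 7
4: 4
3: 2
5: 3
5: 3
2: 0
3: 1
2: 0
Sum: 7 + 4 + 2 + 3 + 3 + 0 + 1 + 0 = 20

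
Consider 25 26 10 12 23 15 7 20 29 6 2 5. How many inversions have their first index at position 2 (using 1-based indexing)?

The element at index 2 is 26.
Elements after it: 10, 12, 23, 15, 7, 20, 29, 6, 2, 5
Those smaller than 26: 10, 12, 23, 15, 7, 20, 6, 2, 5

9 such elements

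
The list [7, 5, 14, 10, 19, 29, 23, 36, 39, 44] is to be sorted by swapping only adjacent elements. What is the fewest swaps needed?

3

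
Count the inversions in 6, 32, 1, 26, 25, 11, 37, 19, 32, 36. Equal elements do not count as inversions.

For each element, count later entries that are smaller:
6: 1
32: 5
1: 0
26: 3
25: 2
11: 0
37: 3
19: 0
32: 0
36: 0
Sum: 1 + 5 + 0 + 3 + 2 + 0 + 3 + 0 + 0 + 0 = 14

14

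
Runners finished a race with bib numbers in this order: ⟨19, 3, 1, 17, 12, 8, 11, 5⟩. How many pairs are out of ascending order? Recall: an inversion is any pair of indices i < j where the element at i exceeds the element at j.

17

For each element, count later entries that are smaller:
19: 7
3: 1
1: 0
17: 4
12: 3
8: 1
11: 1
5: 0
Sum: 7 + 1 + 0 + 4 + 3 + 1 + 1 + 0 = 17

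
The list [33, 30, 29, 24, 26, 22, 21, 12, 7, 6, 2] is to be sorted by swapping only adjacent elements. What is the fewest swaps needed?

54 adjacent swaps

Minimum adjacent swaps = number of inversions (each swap of adjacent out-of-order elements removes one inversion and no swap can remove more).
Count inversions — for each element, later elements that are smaller:
33: 30, 29, 24, 26, 22, 21, 12, 7, 6, 2 → 10
30: 29, 24, 26, 22, 21, 12, 7, 6, 2 → 9
29: 24, 26, 22, 21, 12, 7, 6, 2 → 8
24: 22, 21, 12, 7, 6, 2 → 6
26: 22, 21, 12, 7, 6, 2 → 6
22: 21, 12, 7, 6, 2 → 5
21: 12, 7, 6, 2 → 4
12: 7, 6, 2 → 3
7: 6, 2 → 2
6: 2 → 1
2: none → 0
Total inversions: 10 + 9 + 8 + 6 + 6 + 5 + 4 + 3 + 2 + 1 + 0 = 54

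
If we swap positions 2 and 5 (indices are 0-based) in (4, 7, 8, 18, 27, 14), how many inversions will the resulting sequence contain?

Positions 2 and 5 hold 8 and 14; after swapping, the array is [4, 7, 14, 18, 27, 8].
Sweep left to right; for each value list the smaller values that follow it:
4 → none → 0
7 → none → 0
14 → 8 → 1
18 → 8 → 1
27 → 8 → 1
8 → none → 0
Sum: 0 + 0 + 1 + 1 + 1 + 0 = 3

3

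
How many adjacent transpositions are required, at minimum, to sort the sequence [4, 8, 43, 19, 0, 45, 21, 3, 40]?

15

Minimum adjacent swaps = number of inversions (each swap of adjacent out-of-order elements removes one inversion and no swap can remove more).
Count inversions — for each element, later elements that are smaller:
4: 0, 3 → 2
8: 0, 3 → 2
43: 19, 0, 21, 3, 40 → 5
19: 0, 3 → 2
0: none → 0
45: 21, 3, 40 → 3
21: 3 → 1
3: none → 0
40: none → 0
Total inversions: 2 + 2 + 5 + 2 + 0 + 3 + 1 + 0 + 0 = 15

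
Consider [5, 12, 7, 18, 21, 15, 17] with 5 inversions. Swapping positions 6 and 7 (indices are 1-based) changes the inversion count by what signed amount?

+1

Positions 6 and 7 hold 15 and 17; after swapping, the array is [5, 12, 7, 18, 21, 17, 15].
Element-by-element contributions:
5: 0
12: 1
7: 0
18: 2
21: 2
17: 1
15: 0
Sum: 0 + 1 + 0 + 2 + 2 + 1 + 0 = 6
Change: 6 − 5 = +1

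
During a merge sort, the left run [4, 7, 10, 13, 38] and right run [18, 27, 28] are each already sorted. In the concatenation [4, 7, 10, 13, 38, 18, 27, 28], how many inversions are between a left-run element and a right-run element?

3

For each element r of the right run, count left-run elements greater than r:
r = 18: 38 → 1
r = 27: 38 → 1
r = 28: 38 → 1
Cross-inversions: 1 + 1 + 1 = 3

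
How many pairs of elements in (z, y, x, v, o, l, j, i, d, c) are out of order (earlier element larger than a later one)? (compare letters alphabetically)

45 inversions

Sweep left to right; for each value list the smaller values that follow it:
z: 9
y: 8
x: 7
v: 6
o: 5
l: 4
j: 3
i: 2
d: 1
c: 0
Sum: 9 + 8 + 7 + 6 + 5 + 4 + 3 + 2 + 1 + 0 = 45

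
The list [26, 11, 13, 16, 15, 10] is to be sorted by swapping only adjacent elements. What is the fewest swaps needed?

Swaps: 10

Each adjacent swap fixes exactly one inversion, so the minimum swap count equals the number of inversions.
Count inversions — for each element, later elements that are smaller:
26: 11, 13, 16, 15, 10 → 5
11: 10 → 1
13: 10 → 1
16: 15, 10 → 2
15: 10 → 1
10: none → 0
Total inversions: 5 + 1 + 1 + 2 + 1 + 0 = 10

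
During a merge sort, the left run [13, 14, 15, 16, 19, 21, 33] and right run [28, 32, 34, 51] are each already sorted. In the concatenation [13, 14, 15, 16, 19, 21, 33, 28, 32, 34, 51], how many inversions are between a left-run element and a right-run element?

For each element r of the right run, count left-run elements greater than r:
r = 28: 33 → 1
r = 32: 33 → 1
r = 34: none → 0
r = 51: none → 0
Cross-inversions: 1 + 1 + 0 + 0 = 2

2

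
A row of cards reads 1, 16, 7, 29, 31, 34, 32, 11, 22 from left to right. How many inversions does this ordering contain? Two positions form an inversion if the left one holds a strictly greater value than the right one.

Element-by-element contributions:
1 → none → 0
16 → 7, 11 → 2
7 → none → 0
29 → 11, 22 → 2
31 → 11, 22 → 2
34 → 32, 11, 22 → 3
32 → 11, 22 → 2
11 → none → 0
22 → none → 0
Sum: 0 + 2 + 0 + 2 + 2 + 3 + 2 + 0 + 0 = 11

11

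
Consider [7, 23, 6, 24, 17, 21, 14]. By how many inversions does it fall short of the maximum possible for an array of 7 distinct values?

11 inversions short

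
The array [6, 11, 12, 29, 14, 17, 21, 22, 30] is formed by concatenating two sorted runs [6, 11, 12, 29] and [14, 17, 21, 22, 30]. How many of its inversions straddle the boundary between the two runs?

Take each right-half value and tally the left-half values above it:
r = 14: 29 → 1
r = 17: 29 → 1
r = 21: 29 → 1
r = 22: 29 → 1
r = 30: none → 0
Cross-inversions: 1 + 1 + 1 + 1 + 0 = 4

4 split inversions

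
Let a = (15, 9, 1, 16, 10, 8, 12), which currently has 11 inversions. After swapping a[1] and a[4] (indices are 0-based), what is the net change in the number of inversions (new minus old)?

Positions 1 and 4 hold 9 and 10; after swapping, the array is [15, 10, 1, 16, 9, 8, 12].
For each element, count later entries that are smaller:
15 → 10, 1, 9, 8, 12 → 5
10 → 1, 9, 8 → 3
1 → none → 0
16 → 9, 8, 12 → 3
9 → 8 → 1
8 → none → 0
12 → none → 0
Sum: 5 + 3 + 0 + 3 + 1 + 0 + 0 = 12
Change: 12 − 11 = +1

+1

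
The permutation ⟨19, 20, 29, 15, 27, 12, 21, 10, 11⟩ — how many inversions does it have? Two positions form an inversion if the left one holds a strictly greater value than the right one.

25 inversions

Count, for each position, how many later elements it exceeds:
19: 4
20: 4
29: 6
15: 3
27: 4
12: 2
21: 2
10: 0
11: 0
Sum: 4 + 4 + 6 + 3 + 4 + 2 + 2 + 0 + 0 = 25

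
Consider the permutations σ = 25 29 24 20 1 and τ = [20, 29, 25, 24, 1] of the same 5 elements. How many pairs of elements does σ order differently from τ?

4

Assign each item its position (1..5) in the first ordering, then rewrite the second ordering as that position sequence:
positions: 25→1, 29→2, 24→3, 20→4, 1→5
second ordering as positions: [4, 2, 1, 3, 5]
Discordant pairs = inversions in this position sequence.
4: 2, 1, 3 → 3
2: 1 → 1
1: 0
3: 0
5: 0
Total: 3 + 1 + 0 + 0 + 0 = 4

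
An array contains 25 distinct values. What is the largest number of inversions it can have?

There are 300 inversions.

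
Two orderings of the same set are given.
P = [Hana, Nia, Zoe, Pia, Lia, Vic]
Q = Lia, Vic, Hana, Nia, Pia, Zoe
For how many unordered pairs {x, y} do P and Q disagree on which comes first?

Assign each item its position (1..6) in the first ordering, then rewrite the second ordering as that position sequence:
positions: Hana→1, Nia→2, Zoe→3, Pia→4, Lia→5, Vic→6
second ordering as positions: [5, 6, 1, 2, 4, 3]
Discordant pairs = inversions in this position sequence.
5: 1, 2, 4, 3 → 4
6: 1, 2, 4, 3 → 4
1: 0
2: 0
4: 3 → 1
3: 0
Total: 4 + 4 + 0 + 0 + 1 + 0 = 9

9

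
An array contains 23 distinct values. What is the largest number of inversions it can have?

There are 253 inversions.

A reversed (strictly descending) arrangement makes every pair an inversion, giving C(23, 2) inversions.
C(23, 2) = 23·22/2 = 253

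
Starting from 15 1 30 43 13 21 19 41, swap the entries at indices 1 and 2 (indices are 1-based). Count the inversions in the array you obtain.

9

Positions 1 and 2 hold 15 and 1; after swapping, the array is [1, 15, 30, 43, 13, 21, 19, 41].
Sweep left to right; for each value list the smaller values that follow it:
1 → none → 0
15 → 13 → 1
30 → 13, 21, 19 → 3
43 → 13, 21, 19, 41 → 4
13 → none → 0
21 → 19 → 1
19 → none → 0
41 → none → 0
Sum: 0 + 1 + 3 + 4 + 0 + 1 + 0 + 0 = 9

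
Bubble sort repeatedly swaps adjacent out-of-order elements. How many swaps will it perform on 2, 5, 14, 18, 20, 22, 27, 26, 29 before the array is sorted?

1

The minimum number of adjacent swaps to sort an array equals its inversion count, since every such swap removes exactly one inversion.
Count inversions — for each element, later elements that are smaller:
2: none → 0
5: none → 0
14: none → 0
18: none → 0
20: none → 0
22: none → 0
27: 26 → 1
26: none → 0
29: none → 0
Total inversions: 0 + 0 + 0 + 0 + 0 + 0 + 1 + 0 + 0 = 1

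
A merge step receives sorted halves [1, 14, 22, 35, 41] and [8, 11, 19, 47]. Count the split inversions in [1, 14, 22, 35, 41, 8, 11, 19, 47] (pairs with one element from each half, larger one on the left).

Split inversions: 11

Count, for every r in R, how many entries of L exceed r:
r = 8: 14, 22, 35, 41 → 4
r = 11: 14, 22, 35, 41 → 4
r = 19: 22, 35, 41 → 3
r = 47: none → 0
Cross-inversions: 4 + 4 + 3 + 0 = 11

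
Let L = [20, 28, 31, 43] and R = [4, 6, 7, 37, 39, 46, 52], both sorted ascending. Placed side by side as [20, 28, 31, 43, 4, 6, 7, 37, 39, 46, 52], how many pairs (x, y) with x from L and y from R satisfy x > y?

14

Count, for every r in R, how many entries of L exceed r:
r = 4: 20, 28, 31, 43 → 4
r = 6: 20, 28, 31, 43 → 4
r = 7: 20, 28, 31, 43 → 4
r = 37: 43 → 1
r = 39: 43 → 1
r = 46: none → 0
r = 52: none → 0
Cross-inversions: 4 + 4 + 4 + 1 + 1 + 0 + 0 = 14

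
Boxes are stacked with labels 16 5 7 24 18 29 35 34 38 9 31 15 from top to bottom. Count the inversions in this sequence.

22 inversions

Sweep left to right; for each value list the smaller values that follow it:
16: 4
5: 0
7: 0
24: 3
18: 2
29: 2
35: 4
34: 3
38: 3
9: 0
31: 1
15: 0
Sum: 4 + 0 + 0 + 3 + 2 + 2 + 4 + 3 + 3 + 0 + 1 + 0 = 22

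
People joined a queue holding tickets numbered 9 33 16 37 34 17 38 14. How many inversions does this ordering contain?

Count, for each position, how many later elements it exceeds:
9: 0
33: 3
16: 1
37: 3
34: 2
17: 1
38: 1
14: 0
Sum: 0 + 3 + 1 + 3 + 2 + 1 + 1 + 0 = 11

There are 11 out-of-order pairs.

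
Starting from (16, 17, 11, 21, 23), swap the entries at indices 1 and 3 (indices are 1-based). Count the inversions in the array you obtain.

1 inversion

Positions 1 and 3 hold 16 and 11; after swapping, the array is [11, 17, 16, 21, 23].
Count, for each position, how many later elements it exceeds:
11 → none → 0
17 → 16 → 1
16 → none → 0
21 → none → 0
23 → none → 0
Sum: 0 + 1 + 0 + 0 + 0 = 1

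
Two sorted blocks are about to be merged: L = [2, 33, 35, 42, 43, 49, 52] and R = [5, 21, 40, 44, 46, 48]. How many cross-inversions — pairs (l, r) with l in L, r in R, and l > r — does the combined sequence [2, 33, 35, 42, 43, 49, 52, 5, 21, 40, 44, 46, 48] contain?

Take each right-half value and tally the left-half values above it:
r = 5: 33, 35, 42, 43, 49, 52 → 6
r = 21: 33, 35, 42, 43, 49, 52 → 6
r = 40: 42, 43, 49, 52 → 4
r = 44: 49, 52 → 2
r = 46: 49, 52 → 2
r = 48: 49, 52 → 2
Cross-inversions: 6 + 6 + 4 + 2 + 2 + 2 = 22

Split inversions: 22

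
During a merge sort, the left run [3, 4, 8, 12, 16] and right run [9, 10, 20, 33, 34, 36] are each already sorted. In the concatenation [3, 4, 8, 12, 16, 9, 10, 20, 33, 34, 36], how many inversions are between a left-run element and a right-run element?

4

Take each right-half value and tally the left-half values above it:
r = 9: 12, 16 → 2
r = 10: 12, 16 → 2
r = 20: none → 0
r = 33: none → 0
r = 34: none → 0
r = 36: none → 0
Cross-inversions: 2 + 2 + 0 + 0 + 0 + 0 = 4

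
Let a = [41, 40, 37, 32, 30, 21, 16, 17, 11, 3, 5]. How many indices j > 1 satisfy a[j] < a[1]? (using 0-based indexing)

The element at index 1 is 40.
Elements after it: 37, 32, 30, 21, 16, 17, 11, 3, 5
Those smaller than 40: 37, 32, 30, 21, 16, 17, 11, 3, 5

9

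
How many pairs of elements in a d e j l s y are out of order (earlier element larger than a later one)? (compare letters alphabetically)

Inversions: 0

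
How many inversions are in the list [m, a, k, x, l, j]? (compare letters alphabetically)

8 inversions

Out-of-order index pairs (1-indexed):
(1,2): m > a
(1,3): m > k
(1,5): m > l
(1,6): m > j
(3,6): k > j
(4,5): x > l
(4,6): x > j
(5,6): l > j
That's 8 pairs.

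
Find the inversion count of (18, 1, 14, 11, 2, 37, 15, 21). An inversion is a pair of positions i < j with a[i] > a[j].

Sweep left to right; for each value list the smaller values that follow it:
18 → 1, 14, 11, 2, 15 → 5
1 → none → 0
14 → 11, 2 → 2
11 → 2 → 1
2 → none → 0
37 → 15, 21 → 2
15 → none → 0
21 → none → 0
Sum: 5 + 0 + 2 + 1 + 0 + 2 + 0 + 0 = 10

There are 10 inversions.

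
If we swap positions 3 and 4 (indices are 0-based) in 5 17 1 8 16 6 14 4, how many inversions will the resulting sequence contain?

16

Positions 3 and 4 hold 8 and 16; after swapping, the array is [5, 17, 1, 16, 8, 6, 14, 4].
Element-by-element contributions:
5 → 1, 4 → 2
17 → 1, 16, 8, 6, 14, 4 → 6
1 → none → 0
16 → 8, 6, 14, 4 → 4
8 → 6, 4 → 2
6 → 4 → 1
14 → 4 → 1
4 → none → 0
Sum: 2 + 6 + 0 + 4 + 2 + 1 + 1 + 0 = 16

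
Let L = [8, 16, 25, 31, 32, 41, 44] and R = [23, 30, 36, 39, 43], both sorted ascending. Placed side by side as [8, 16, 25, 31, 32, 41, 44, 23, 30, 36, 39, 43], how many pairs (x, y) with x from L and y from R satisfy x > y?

Count, for every r in R, how many entries of L exceed r:
r = 23: 25, 31, 32, 41, 44 → 5
r = 30: 31, 32, 41, 44 → 4
r = 36: 41, 44 → 2
r = 39: 41, 44 → 2
r = 43: 44 → 1
Cross-inversions: 5 + 4 + 2 + 2 + 1 = 14

14 cross-inversions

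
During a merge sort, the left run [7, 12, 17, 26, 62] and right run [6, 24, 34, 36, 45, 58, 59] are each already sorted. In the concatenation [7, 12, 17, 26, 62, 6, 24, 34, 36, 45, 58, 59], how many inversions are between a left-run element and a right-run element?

Take each right-half value and tally the left-half values above it:
r = 6: 7, 12, 17, 26, 62 → 5
r = 24: 26, 62 → 2
r = 34: 62 → 1
r = 36: 62 → 1
r = 45: 62 → 1
r = 58: 62 → 1
r = 59: 62 → 1
Cross-inversions: 5 + 2 + 1 + 1 + 1 + 1 + 1 = 12

12 cross-inversions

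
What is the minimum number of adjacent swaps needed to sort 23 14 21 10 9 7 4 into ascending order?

20

Minimum adjacent swaps = number of inversions (each swap of adjacent out-of-order elements removes one inversion and no swap can remove more).
Count inversions — for each element, later elements that are smaller:
23: 14, 21, 10, 9, 7, 4 → 6
14: 10, 9, 7, 4 → 4
21: 10, 9, 7, 4 → 4
10: 9, 7, 4 → 3
9: 7, 4 → 2
7: 4 → 1
4: none → 0
Total inversions: 6 + 4 + 4 + 3 + 2 + 1 + 0 = 20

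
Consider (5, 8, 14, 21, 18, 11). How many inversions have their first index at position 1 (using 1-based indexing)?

The element at index 1 is 5.
Elements after it: 8, 14, 21, 18, 11
None of them are smaller than 5.

0 such elements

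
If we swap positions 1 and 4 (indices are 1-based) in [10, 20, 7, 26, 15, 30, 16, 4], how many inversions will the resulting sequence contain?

17

Positions 1 and 4 hold 10 and 26; after swapping, the array is [26, 20, 7, 10, 15, 30, 16, 4].
For each element, count later entries that are smaller:
26: 6
20: 5
7: 1
10: 1
15: 1
30: 2
16: 1
4: 0
Sum: 6 + 5 + 1 + 1 + 1 + 2 + 1 + 0 = 17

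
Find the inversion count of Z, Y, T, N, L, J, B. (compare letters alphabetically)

Inversions: 21

Element-by-element contributions:
Z → Y, T, N, L, J, B → 6
Y → T, N, L, J, B → 5
T → N, L, J, B → 4
N → L, J, B → 3
L → J, B → 2
J → B → 1
B → none → 0
Sum: 6 + 5 + 4 + 3 + 2 + 1 + 0 = 21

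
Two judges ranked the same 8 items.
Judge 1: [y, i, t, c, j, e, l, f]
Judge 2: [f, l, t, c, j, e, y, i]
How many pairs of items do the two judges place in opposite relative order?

21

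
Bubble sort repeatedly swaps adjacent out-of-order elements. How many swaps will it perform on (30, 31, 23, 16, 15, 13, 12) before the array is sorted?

The minimum number of adjacent swaps to sort an array equals its inversion count, since every such swap removes exactly one inversion.
Count inversions — for each element, later elements that are smaller:
30: 23, 16, 15, 13, 12 → 5
31: 23, 16, 15, 13, 12 → 5
23: 16, 15, 13, 12 → 4
16: 15, 13, 12 → 3
15: 13, 12 → 2
13: 12 → 1
12: none → 0
Total inversions: 5 + 5 + 4 + 3 + 2 + 1 + 0 = 20

20 adjacent swaps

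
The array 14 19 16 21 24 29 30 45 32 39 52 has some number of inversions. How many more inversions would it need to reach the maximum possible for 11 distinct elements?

Maximum inversions for 11 distinct elements is C(11, 2) = 11·10/2 = 55.
Current inversions — for each element, count later smaller elements:
14: 0
19: 1
16: 0
21: 0
24: 0
29: 0
30: 0
45: 2
32: 0
39: 0
52: 0
Current total: 0 + 1 + 0 + 0 + 0 + 0 + 0 + 2 + 0 + 0 + 0 = 3
Shortfall: 55 − 3 = 52

52 inversions short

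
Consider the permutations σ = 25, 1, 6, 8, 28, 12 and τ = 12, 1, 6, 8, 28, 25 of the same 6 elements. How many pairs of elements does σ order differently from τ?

9

Assign each item its position (1..6) in the first ordering, then rewrite the second ordering as that position sequence:
positions: 25→1, 1→2, 6→3, 8→4, 28→5, 12→6
second ordering as positions: [6, 2, 3, 4, 5, 1]
Discordant pairs = inversions in this position sequence.
6: 2, 3, 4, 5, 1 → 5
2: 1 → 1
3: 1 → 1
4: 1 → 1
5: 1 → 1
1: 0
Total: 5 + 1 + 1 + 1 + 1 + 0 = 9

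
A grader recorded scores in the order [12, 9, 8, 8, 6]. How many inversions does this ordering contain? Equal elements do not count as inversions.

Out-of-order index pairs (0-indexed):
(0,1): 12 > 9
(0,2): 12 > 8
(0,3): 12 > 8
(0,4): 12 > 6
(1,2): 9 > 8
(1,3): 9 > 8
(1,4): 9 > 6
(2,4): 8 > 6
(3,4): 8 > 6
That's 9 pairs.

9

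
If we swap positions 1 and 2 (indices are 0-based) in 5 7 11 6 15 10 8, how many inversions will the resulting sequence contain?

8

Positions 1 and 2 hold 7 and 11; after swapping, the array is [5, 11, 7, 6, 15, 10, 8].
Element-by-element contributions:
5: 0
11: 4
7: 1
6: 0
15: 2
10: 1
8: 0
Sum: 0 + 4 + 1 + 0 + 2 + 1 + 0 = 8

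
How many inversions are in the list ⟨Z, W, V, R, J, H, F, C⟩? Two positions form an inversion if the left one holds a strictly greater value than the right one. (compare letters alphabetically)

Sweep left to right; for each value list the smaller values that follow it:
Z → W, V, R, J, H, F, C → 7
W → V, R, J, H, F, C → 6
V → R, J, H, F, C → 5
R → J, H, F, C → 4
J → H, F, C → 3
H → F, C → 2
F → C → 1
C → none → 0
Sum: 7 + 6 + 5 + 4 + 3 + 2 + 1 + 0 = 28

28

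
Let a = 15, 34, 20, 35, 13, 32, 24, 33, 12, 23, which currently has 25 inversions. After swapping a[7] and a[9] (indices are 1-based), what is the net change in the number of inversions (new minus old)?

Positions 7 and 9 hold 24 and 12; after swapping, the array is [15, 34, 20, 35, 13, 32, 12, 33, 24, 23].
Element-by-element contributions:
15 → 13, 12 → 2
34 → 20, 13, 32, 12, 33, 24, 23 → 7
20 → 13, 12 → 2
35 → 13, 32, 12, 33, 24, 23 → 6
13 → 12 → 1
32 → 12, 24, 23 → 3
12 → none → 0
33 → 24, 23 → 2
24 → 23 → 1
23 → none → 0
Sum: 2 + 7 + 2 + 6 + 1 + 3 + 0 + 2 + 1 + 0 = 24
Change: 24 − 25 = -1

-1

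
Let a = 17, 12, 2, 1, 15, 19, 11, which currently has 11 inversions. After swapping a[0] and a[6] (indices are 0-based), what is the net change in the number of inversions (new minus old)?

Positions 0 and 6 hold 17 and 11; after swapping, the array is [11, 12, 2, 1, 15, 19, 17].
Sweep left to right; for each value list the smaller values that follow it:
11 → 2, 1 → 2
12 → 2, 1 → 2
2 → 1 → 1
1 → none → 0
15 → none → 0
19 → 17 → 1
17 → none → 0
Sum: 2 + 2 + 1 + 0 + 0 + 1 + 0 = 6
Change: 6 − 11 = -5

-5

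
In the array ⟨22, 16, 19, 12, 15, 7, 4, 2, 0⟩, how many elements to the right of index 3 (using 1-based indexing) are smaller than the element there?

6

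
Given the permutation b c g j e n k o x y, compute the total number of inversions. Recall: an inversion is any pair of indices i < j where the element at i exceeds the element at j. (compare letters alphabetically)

3

Element-by-element contributions:
b → none → 0
c → none → 0
g → e → 1
j → e → 1
e → none → 0
n → k → 1
k → none → 0
o → none → 0
x → none → 0
y → none → 0
Sum: 0 + 0 + 1 + 1 + 0 + 1 + 0 + 0 + 0 + 0 = 3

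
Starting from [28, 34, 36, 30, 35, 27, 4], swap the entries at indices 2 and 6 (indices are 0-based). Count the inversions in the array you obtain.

7

Positions 2 and 6 hold 36 and 4; after swapping, the array is [28, 34, 4, 30, 35, 27, 36].
Count, for each position, how many later elements it exceeds:
28 → 4, 27 → 2
34 → 4, 30, 27 → 3
4 → none → 0
30 → 27 → 1
35 → 27 → 1
27 → none → 0
36 → none → 0
Sum: 2 + 3 + 0 + 1 + 1 + 0 + 0 = 7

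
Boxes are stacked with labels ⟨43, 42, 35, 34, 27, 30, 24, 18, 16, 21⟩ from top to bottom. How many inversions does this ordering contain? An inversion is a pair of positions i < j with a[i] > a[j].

Element-by-element contributions:
43 → 42, 35, 34, 27, 30, 24, 18, 16, 21 → 9
42 → 35, 34, 27, 30, 24, 18, 16, 21 → 8
35 → 34, 27, 30, 24, 18, 16, 21 → 7
34 → 27, 30, 24, 18, 16, 21 → 6
27 → 24, 18, 16, 21 → 4
30 → 24, 18, 16, 21 → 4
24 → 18, 16, 21 → 3
18 → 16 → 1
16 → none → 0
21 → none → 0
Sum: 9 + 8 + 7 + 6 + 4 + 4 + 3 + 1 + 0 + 0 = 42

Inversions: 42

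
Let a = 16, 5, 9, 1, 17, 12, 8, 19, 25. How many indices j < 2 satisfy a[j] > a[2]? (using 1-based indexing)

1 such element

The element at index 2 is 5.
Elements before it: 16
Those larger than 5: 16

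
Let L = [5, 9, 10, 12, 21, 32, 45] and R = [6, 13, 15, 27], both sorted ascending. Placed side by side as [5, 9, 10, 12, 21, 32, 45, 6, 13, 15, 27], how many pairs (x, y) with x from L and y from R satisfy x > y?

There are 14 cross-inversions.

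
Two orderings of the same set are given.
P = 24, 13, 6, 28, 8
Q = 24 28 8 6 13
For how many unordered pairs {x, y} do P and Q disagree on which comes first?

5 disagreeing pairs

Assign each item its position (1..5) in the first ordering, then rewrite the second ordering as that position sequence:
positions: 24→1, 13→2, 6→3, 28→4, 8→5
second ordering as positions: [1, 4, 5, 3, 2]
Discordant pairs = inversions in this position sequence.
1: 0
4: 3, 2 → 2
5: 3, 2 → 2
3: 2 → 1
2: 0
Total: 0 + 2 + 2 + 1 + 0 = 5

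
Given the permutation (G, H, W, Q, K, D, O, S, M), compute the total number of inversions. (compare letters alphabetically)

15

For each element, count later entries that are smaller:
G: 1
H: 1
W: 6
Q: 4
K: 1
D: 0
O: 1
S: 1
M: 0
Sum: 1 + 1 + 6 + 4 + 1 + 0 + 1 + 1 + 0 = 15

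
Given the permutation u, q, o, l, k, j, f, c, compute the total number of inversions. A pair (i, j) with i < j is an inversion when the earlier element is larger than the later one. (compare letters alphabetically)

Sweep left to right; for each value list the smaller values that follow it:
u → q, o, l, k, j, f, c → 7
q → o, l, k, j, f, c → 6
o → l, k, j, f, c → 5
l → k, j, f, c → 4
k → j, f, c → 3
j → f, c → 2
f → c → 1
c → none → 0
Sum: 7 + 6 + 5 + 4 + 3 + 2 + 1 + 0 = 28

28 out-of-order pairs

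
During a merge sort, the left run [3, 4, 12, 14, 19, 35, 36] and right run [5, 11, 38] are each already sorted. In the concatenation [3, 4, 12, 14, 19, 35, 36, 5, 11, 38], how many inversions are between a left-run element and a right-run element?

Count, for every r in R, how many entries of L exceed r:
r = 5: 12, 14, 19, 35, 36 → 5
r = 11: 12, 14, 19, 35, 36 → 5
r = 38: none → 0
Cross-inversions: 5 + 5 + 0 = 10

Cross-inversions: 10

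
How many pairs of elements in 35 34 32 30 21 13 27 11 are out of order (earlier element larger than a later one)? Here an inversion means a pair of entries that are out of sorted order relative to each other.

Element-by-element contributions:
35 → 34, 32, 30, 21, 13, 27, 11 → 7
34 → 32, 30, 21, 13, 27, 11 → 6
32 → 30, 21, 13, 27, 11 → 5
30 → 21, 13, 27, 11 → 4
21 → 13, 11 → 2
13 → 11 → 1
27 → 11 → 1
11 → none → 0
Sum: 7 + 6 + 5 + 4 + 2 + 1 + 1 + 0 = 26

26 inversions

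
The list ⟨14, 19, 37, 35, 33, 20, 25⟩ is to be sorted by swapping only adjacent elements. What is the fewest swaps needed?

Minimum adjacent swaps = number of inversions (each swap of adjacent out-of-order elements removes one inversion and no swap can remove more).
Count inversions — for each element, later elements that are smaller:
14: none → 0
19: none → 0
37: 35, 33, 20, 25 → 4
35: 33, 20, 25 → 3
33: 20, 25 → 2
20: none → 0
25: none → 0
Total inversions: 0 + 0 + 4 + 3 + 2 + 0 + 0 = 9

9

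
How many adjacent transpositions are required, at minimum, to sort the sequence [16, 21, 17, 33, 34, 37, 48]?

The minimum number of adjacent swaps to sort an array equals its inversion count, since every such swap removes exactly one inversion.
Count inversions — for each element, later elements that are smaller:
16: none → 0
21: 17 → 1
17: none → 0
33: none → 0
34: none → 0
37: none → 0
48: none → 0
Total inversions: 0 + 1 + 0 + 0 + 0 + 0 + 0 = 1

1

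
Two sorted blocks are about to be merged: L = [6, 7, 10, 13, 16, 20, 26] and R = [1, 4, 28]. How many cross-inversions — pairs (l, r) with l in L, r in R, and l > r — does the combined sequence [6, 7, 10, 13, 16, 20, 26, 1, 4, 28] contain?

14 cross-inversions

Take each right-half value and tally the left-half values above it:
r = 1: 6, 7, 10, 13, 16, 20, 26 → 7
r = 4: 6, 7, 10, 13, 16, 20, 26 → 7
r = 28: none → 0
Cross-inversions: 7 + 7 + 0 = 14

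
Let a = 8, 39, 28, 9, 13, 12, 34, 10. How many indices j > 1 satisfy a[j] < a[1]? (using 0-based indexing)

The element at index 1 is 39.
Elements after it: 28, 9, 13, 12, 34, 10
Those smaller than 39: 28, 9, 13, 12, 34, 10

6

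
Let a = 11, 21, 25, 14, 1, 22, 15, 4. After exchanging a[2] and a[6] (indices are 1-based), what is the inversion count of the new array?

17 inversions

Positions 2 and 6 hold 21 and 22; after swapping, the array is [11, 22, 25, 14, 1, 21, 15, 4].
Sweep left to right; for each value list the smaller values that follow it:
11: 2
22: 5
25: 5
14: 2
1: 0
21: 2
15: 1
4: 0
Sum: 2 + 5 + 5 + 2 + 0 + 2 + 1 + 0 = 17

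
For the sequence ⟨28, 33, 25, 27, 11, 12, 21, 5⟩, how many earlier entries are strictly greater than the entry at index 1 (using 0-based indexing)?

The element at index 1 is 33.
Elements before it: 28
None of them are larger than 33.

0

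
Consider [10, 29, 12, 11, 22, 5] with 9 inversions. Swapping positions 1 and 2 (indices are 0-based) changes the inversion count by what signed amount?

-1

Positions 1 and 2 hold 29 and 12; after swapping, the array is [10, 12, 29, 11, 22, 5].
For each element, count later entries that are smaller:
10: 1
12: 2
29: 3
11: 1
22: 1
5: 0
Sum: 1 + 2 + 3 + 1 + 1 + 0 = 8
Change: 8 − 9 = -1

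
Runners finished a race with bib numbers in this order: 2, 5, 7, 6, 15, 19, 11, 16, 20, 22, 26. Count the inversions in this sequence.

4 inversions

Sweep left to right; for each value list the smaller values that follow it:
2: 0
5: 0
7: 1
6: 0
15: 1
19: 2
11: 0
16: 0
20: 0
22: 0
26: 0
Sum: 0 + 0 + 1 + 0 + 1 + 2 + 0 + 0 + 0 + 0 + 0 = 4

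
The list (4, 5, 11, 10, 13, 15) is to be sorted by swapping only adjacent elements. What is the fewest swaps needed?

Swaps: 1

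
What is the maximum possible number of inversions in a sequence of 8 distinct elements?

28

The maximum occurs when the array is in strictly decreasing order: every one of the C(8, 2) pairs is inverted.
C(8, 2) = 8·7/2 = 28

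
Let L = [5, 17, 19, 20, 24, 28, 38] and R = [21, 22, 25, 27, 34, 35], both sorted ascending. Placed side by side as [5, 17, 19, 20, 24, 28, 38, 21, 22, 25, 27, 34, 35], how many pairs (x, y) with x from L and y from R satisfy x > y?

12

For each element r of the right run, count left-run elements greater than r:
r = 21: 24, 28, 38 → 3
r = 22: 24, 28, 38 → 3
r = 25: 28, 38 → 2
r = 27: 28, 38 → 2
r = 34: 38 → 1
r = 35: 38 → 1
Cross-inversions: 3 + 3 + 2 + 2 + 1 + 1 = 12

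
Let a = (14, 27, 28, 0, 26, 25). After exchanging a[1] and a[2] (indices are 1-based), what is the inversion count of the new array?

9 inversions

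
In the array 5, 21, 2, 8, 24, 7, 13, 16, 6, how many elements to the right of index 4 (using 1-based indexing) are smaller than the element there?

The element at index 4 is 8.
Elements after it: 24, 7, 13, 16, 6
Those smaller than 8: 7, 6

2 such elements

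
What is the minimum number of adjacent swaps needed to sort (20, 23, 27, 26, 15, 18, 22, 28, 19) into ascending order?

Each adjacent swap fixes exactly one inversion, so the minimum swap count equals the number of inversions.
Count inversions — for each element, later elements that are smaller:
20: 15, 18, 19 → 3
23: 15, 18, 22, 19 → 4
27: 26, 15, 18, 22, 19 → 5
26: 15, 18, 22, 19 → 4
15: none → 0
18: none → 0
22: 19 → 1
28: 19 → 1
19: none → 0
Total inversions: 3 + 4 + 5 + 4 + 0 + 0 + 1 + 1 + 0 = 18

18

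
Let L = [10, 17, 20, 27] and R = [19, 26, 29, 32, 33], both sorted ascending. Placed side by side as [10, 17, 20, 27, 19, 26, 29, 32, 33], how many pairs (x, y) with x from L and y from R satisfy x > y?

3 cross-inversions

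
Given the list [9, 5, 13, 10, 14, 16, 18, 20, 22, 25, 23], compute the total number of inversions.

3

Count, for each position, how many later elements it exceeds:
9 → 5 → 1
5 → none → 0
13 → 10 → 1
10 → none → 0
14 → none → 0
16 → none → 0
18 → none → 0
20 → none → 0
22 → none → 0
25 → 23 → 1
23 → none → 0
Sum: 1 + 0 + 1 + 0 + 0 + 0 + 0 + 0 + 0 + 1 + 0 = 3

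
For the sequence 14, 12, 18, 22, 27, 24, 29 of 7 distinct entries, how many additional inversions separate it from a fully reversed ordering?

19 inversions short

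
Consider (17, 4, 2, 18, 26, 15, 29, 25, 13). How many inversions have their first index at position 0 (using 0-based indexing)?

4

The element at index 0 is 17.
Elements after it: 4, 2, 18, 26, 15, 29, 25, 13
Those smaller than 17: 4, 2, 15, 13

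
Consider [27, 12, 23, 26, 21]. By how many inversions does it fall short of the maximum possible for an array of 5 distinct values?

4 inversions short

Maximum inversions for 5 distinct elements is C(5, 2) = 5·4/2 = 10.
Current inversions — for each element, count later smaller elements:
27: 4
12: 0
23: 1
26: 1
21: 0
Current total: 4 + 0 + 1 + 1 + 0 = 6
Shortfall: 10 − 6 = 4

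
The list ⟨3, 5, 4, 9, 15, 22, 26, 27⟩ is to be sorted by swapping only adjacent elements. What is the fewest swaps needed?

Each adjacent swap fixes exactly one inversion, so the minimum swap count equals the number of inversions.
Count inversions — for each element, later elements that are smaller:
3: none → 0
5: 4 → 1
4: none → 0
9: none → 0
15: none → 0
22: none → 0
26: none → 0
27: none → 0
Total inversions: 0 + 1 + 0 + 0 + 0 + 0 + 0 + 0 = 1

Swaps: 1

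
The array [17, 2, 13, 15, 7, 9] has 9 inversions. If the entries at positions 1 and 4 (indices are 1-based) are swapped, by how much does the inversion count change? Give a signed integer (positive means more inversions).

Positions 1 and 4 hold 17 and 15; after swapping, the array is [15, 2, 13, 17, 7, 9].
Element-by-element contributions:
15 → 2, 13, 7, 9 → 4
2 → none → 0
13 → 7, 9 → 2
17 → 7, 9 → 2
7 → none → 0
9 → none → 0
Sum: 4 + 0 + 2 + 2 + 0 + 0 = 8
Change: 8 − 9 = -1

-1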